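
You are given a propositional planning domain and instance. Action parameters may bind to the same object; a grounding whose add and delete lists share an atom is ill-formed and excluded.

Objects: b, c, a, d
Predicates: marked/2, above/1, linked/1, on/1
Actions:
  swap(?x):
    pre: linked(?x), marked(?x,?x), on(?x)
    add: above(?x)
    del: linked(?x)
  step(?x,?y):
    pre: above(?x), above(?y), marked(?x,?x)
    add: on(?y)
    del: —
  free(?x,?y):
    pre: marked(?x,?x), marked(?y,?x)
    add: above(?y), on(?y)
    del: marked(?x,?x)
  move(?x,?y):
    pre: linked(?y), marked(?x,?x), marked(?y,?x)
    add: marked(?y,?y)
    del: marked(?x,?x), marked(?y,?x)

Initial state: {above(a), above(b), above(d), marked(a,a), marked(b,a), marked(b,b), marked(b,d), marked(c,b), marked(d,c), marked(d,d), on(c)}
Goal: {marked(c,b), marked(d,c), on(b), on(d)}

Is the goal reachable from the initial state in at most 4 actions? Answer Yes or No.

1. step(b,b)  →  {above(a), above(b), above(d), marked(a,a), marked(b,a), marked(b,b), marked(b,d), marked(c,b), marked(d,c), marked(d,d), on(b), on(c)}
2. step(b,d)  →  {above(a), above(b), above(d), marked(a,a), marked(b,a), marked(b,b), marked(b,d), marked(c,b), marked(d,c), marked(d,d), on(b), on(c), on(d)}
optimal plan length = 2; 2 ≤ 4

Yes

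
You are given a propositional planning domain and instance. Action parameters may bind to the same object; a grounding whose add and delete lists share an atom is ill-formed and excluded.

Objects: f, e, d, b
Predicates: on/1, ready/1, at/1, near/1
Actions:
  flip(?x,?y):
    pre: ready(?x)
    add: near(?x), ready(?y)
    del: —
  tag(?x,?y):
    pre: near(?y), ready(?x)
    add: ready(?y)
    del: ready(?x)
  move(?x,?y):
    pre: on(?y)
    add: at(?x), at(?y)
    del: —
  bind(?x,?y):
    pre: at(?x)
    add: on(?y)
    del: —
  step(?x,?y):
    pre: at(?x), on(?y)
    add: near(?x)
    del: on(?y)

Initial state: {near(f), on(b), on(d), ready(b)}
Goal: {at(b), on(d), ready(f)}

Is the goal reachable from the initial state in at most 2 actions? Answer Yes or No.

1. flip(b,f)  →  {near(b), near(f), on(b), on(d), ready(b), ready(f)}
2. move(f,b)  →  {at(b), at(f), near(b), near(f), on(b), on(d), ready(b), ready(f)}
optimal plan length = 2; 2 ≤ 2

Yes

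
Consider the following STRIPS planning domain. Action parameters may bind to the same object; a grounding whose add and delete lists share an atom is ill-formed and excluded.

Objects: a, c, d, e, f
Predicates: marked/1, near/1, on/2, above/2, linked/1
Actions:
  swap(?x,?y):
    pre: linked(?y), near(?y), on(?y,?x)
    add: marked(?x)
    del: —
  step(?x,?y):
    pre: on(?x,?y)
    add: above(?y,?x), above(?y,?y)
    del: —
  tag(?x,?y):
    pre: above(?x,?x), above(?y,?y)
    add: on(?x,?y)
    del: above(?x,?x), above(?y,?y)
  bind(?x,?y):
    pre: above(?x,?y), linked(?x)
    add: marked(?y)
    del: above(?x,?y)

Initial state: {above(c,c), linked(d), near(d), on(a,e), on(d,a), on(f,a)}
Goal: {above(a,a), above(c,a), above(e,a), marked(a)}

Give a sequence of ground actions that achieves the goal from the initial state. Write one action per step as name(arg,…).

1. swap(a,d)  →  {above(c,c), linked(d), marked(a), near(d), on(a,e), on(d,a), on(f,a)}
2. step(a,e)  →  {above(c,c), above(e,a), above(e,e), linked(d), marked(a), near(d), on(a,e), on(d,a), on(f,a)}
3. step(d,a)  →  {above(a,a), above(a,d), above(c,c), above(e,a), above(e,e), linked(d), marked(a), near(d), on(a,e), on(d,a), on(f,a)}
4. tag(a,c)  →  {above(a,d), above(e,a), above(e,e), linked(d), marked(a), near(d), on(a,c), on(a,e), on(d,a), on(f,a)}
5. step(a,c)  →  {above(a,d), above(c,a), above(c,c), above(e,a), above(e,e), linked(d), marked(a), near(d), on(a,c), on(a,e), on(d,a), on(f,a)}
6. step(d,a)  →  {above(a,a), above(a,d), above(c,a), above(c,c), above(e,a), above(e,e), linked(d), marked(a), near(d), on(a,c), on(a,e), on(d,a), on(f,a)}

swap(a,d); step(a,e); step(d,a); tag(a,c); step(a,c); step(d,a)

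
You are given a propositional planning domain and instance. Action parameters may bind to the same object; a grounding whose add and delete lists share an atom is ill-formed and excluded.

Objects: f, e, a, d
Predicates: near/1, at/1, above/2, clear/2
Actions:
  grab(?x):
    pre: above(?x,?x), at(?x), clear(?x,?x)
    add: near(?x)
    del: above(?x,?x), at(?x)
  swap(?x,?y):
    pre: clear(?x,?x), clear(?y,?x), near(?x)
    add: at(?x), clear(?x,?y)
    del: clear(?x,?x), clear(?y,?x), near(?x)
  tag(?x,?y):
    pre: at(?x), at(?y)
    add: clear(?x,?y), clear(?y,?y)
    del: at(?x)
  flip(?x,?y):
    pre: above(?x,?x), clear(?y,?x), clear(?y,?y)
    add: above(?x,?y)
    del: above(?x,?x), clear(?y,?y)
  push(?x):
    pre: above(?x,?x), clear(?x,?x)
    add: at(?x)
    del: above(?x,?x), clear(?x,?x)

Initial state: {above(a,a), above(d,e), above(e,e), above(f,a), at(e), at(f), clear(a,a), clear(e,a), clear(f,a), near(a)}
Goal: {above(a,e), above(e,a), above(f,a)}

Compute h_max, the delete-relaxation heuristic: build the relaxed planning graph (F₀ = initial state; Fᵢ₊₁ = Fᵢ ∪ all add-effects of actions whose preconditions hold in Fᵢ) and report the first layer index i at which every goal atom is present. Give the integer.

2

F0 = init (10 atoms)
F1 = F0 ∪ {at(a), clear(a,e), clear(a,f), clear(e,e), clear(e,f), clear(f,e), clear(f,f)}  (17 atoms)
F2 = F1 ∪ {above(a,e), above(a,f), above(e,a), above(e,f), near(e)}  (22 atoms)
goal ⊆ F2  ⇒  h_max = 2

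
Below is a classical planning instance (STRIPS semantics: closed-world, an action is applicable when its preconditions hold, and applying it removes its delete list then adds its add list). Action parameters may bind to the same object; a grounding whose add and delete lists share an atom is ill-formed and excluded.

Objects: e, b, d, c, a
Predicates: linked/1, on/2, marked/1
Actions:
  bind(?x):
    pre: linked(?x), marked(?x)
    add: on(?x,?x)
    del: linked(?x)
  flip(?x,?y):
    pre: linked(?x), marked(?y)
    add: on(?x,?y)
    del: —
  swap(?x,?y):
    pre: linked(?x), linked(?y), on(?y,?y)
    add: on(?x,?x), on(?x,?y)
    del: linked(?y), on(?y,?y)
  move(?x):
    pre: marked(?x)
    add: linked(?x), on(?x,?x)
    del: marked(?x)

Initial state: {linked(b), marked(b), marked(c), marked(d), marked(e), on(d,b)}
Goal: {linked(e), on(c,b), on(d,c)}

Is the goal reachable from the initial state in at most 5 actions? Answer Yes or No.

1. move(e)  →  {linked(b), linked(e), marked(b), marked(c), marked(d), on(d,b), on(e,e)}
2. move(d)  →  {linked(b), linked(d), linked(e), marked(b), marked(c), on(d,b), on(d,d), on(e,e)}
3. flip(d,c)  →  {linked(b), linked(d), linked(e), marked(b), marked(c), on(d,b), on(d,c), on(d,d), on(e,e)}
4. move(c)  →  {linked(b), linked(c), linked(d), linked(e), marked(b), on(c,c), on(d,b), on(d,c), on(d,d), on(e,e)}
5. flip(c,b)  →  {linked(b), linked(c), linked(d), linked(e), marked(b), on(c,b), on(c,c), on(d,b), on(d,c), on(d,d), on(e,e)}
optimal plan length = 5; 5 ≤ 5

Yes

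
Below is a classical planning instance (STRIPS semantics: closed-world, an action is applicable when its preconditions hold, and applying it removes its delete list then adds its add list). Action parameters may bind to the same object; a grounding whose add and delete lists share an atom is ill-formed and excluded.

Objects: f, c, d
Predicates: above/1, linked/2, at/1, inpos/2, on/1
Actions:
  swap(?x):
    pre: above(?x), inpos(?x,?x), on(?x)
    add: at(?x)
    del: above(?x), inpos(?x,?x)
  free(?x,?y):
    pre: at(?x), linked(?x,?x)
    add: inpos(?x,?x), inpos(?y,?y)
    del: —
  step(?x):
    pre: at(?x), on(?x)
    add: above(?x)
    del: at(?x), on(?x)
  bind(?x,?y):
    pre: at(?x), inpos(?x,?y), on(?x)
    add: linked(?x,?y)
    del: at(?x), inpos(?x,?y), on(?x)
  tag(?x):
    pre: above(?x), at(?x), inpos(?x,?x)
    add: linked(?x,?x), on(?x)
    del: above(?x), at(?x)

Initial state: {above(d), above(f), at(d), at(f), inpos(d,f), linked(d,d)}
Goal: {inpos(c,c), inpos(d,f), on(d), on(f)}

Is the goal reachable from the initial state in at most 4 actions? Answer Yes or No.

Yes

1. free(d,f)  →  {above(d), above(f), at(d), at(f), inpos(d,d), inpos(d,f), inpos(f,f), linked(d,d)}
2. free(d,c)  →  {above(d), above(f), at(d), at(f), inpos(c,c), inpos(d,d), inpos(d,f), inpos(f,f), linked(d,d)}
3. tag(f)  →  {above(d), at(d), inpos(c,c), inpos(d,d), inpos(d,f), inpos(f,f), linked(d,d), linked(f,f), on(f)}
4. tag(d)  →  {inpos(c,c), inpos(d,d), inpos(d,f), inpos(f,f), linked(d,d), linked(f,f), on(d), on(f)}
optimal plan length = 4; 4 ≤ 4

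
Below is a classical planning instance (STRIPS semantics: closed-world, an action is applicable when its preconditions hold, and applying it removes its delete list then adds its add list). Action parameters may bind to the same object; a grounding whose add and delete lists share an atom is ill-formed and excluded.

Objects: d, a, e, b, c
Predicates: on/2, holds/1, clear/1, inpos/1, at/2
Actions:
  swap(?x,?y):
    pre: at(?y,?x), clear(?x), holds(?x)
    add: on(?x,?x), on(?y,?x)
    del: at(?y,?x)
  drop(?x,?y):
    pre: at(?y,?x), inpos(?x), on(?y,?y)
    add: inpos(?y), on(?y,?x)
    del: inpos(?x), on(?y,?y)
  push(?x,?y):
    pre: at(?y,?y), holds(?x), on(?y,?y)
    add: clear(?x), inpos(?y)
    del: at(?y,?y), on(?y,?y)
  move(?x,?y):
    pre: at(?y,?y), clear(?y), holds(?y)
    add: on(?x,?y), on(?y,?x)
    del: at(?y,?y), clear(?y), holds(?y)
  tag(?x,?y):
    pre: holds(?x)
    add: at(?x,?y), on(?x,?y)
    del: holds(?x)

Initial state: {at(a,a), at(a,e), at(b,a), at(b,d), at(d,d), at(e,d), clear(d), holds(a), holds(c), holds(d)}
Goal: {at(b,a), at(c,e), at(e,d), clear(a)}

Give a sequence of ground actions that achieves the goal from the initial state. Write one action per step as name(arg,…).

swap(d,b); push(a,d); tag(c,e)

1. swap(d,b)  →  {at(a,a), at(a,e), at(b,a), at(d,d), at(e,d), clear(d), holds(a), holds(c), holds(d), on(b,d), on(d,d)}
2. push(a,d)  →  {at(a,a), at(a,e), at(b,a), at(e,d), clear(a), clear(d), holds(a), holds(c), holds(d), inpos(d), on(b,d)}
3. tag(c,e)  →  {at(a,a), at(a,e), at(b,a), at(c,e), at(e,d), clear(a), clear(d), holds(a), holds(d), inpos(d), on(b,d), on(c,e)}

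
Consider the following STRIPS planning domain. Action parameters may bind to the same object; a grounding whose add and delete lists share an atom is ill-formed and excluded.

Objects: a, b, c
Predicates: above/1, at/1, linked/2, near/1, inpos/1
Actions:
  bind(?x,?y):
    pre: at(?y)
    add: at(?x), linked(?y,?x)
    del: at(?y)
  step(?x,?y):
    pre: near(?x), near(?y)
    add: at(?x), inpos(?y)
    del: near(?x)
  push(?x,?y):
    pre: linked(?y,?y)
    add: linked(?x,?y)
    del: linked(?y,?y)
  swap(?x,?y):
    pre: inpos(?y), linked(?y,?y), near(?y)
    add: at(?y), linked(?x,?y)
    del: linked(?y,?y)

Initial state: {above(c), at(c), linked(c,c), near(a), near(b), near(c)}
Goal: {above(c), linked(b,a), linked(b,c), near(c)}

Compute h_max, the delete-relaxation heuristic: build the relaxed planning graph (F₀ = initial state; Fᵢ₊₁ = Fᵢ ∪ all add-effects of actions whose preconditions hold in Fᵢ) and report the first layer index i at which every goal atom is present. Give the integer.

2

F0 = init (6 atoms)
F1 = F0 ∪ {at(a), at(b), inpos(a), inpos(b), inpos(c), linked(a,c), linked(b,c), linked(c,a), linked(c,b)}  (15 atoms)
F2 = F1 ∪ {linked(a,b), linked(b,a)}  (17 atoms)
goal ⊆ F2  ⇒  h_max = 2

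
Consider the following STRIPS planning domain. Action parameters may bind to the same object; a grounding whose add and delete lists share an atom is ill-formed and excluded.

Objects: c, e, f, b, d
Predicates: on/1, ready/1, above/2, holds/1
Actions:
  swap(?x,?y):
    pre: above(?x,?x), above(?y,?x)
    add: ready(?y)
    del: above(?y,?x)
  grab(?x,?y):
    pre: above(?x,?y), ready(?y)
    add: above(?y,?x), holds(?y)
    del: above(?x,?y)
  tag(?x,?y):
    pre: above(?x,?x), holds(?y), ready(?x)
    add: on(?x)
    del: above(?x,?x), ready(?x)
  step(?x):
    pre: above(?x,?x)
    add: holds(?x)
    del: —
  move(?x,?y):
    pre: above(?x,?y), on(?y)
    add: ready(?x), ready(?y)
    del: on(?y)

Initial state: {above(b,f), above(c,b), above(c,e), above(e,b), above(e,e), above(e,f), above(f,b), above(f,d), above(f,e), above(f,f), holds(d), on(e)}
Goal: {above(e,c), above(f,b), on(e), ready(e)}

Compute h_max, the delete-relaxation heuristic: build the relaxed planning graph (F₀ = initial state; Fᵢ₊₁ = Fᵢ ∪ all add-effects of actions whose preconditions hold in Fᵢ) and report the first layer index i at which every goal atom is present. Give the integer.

F0 = init (12 atoms)
F1 = F0 ∪ {holds(e), holds(f), ready(b), ready(c), ready(e), ready(f)}  (18 atoms)
F2 = F1 ∪ {above(b,c), above(b,e), above(e,c), holds(b), on(f)}  (23 atoms)
goal ⊆ F2  ⇒  h_max = 2

2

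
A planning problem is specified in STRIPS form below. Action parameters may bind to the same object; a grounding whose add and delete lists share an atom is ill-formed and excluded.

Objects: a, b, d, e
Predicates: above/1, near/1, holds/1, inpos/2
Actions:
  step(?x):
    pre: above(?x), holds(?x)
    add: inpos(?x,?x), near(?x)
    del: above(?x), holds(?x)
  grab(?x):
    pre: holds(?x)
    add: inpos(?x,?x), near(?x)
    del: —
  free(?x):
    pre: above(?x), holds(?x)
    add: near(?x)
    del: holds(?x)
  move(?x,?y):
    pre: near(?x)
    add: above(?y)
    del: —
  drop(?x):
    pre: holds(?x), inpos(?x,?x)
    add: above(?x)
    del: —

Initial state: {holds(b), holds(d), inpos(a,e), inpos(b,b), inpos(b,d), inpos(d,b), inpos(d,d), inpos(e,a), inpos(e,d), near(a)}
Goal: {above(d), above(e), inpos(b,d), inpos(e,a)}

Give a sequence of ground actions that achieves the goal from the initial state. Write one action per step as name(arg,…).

1. move(a,d)  →  {above(d), holds(b), holds(d), inpos(a,e), inpos(b,b), inpos(b,d), inpos(d,b), inpos(d,d), inpos(e,a), inpos(e,d), near(a)}
2. move(a,e)  →  {above(d), above(e), holds(b), holds(d), inpos(a,e), inpos(b,b), inpos(b,d), inpos(d,b), inpos(d,d), inpos(e,a), inpos(e,d), near(a)}

move(a,d); move(a,e)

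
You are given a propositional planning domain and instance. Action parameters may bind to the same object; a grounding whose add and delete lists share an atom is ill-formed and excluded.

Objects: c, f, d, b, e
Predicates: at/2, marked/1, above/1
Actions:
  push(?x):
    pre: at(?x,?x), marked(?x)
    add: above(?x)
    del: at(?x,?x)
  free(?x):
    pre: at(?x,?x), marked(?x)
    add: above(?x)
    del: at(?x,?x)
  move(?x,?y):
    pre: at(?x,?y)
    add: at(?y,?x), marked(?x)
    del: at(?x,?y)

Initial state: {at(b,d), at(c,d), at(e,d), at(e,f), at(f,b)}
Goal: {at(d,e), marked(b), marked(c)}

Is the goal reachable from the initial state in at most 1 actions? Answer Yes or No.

1. move(c,d)  →  {at(b,d), at(d,c), at(e,d), at(e,f), at(f,b), marked(c)}
2. move(b,d)  →  {at(d,b), at(d,c), at(e,d), at(e,f), at(f,b), marked(b), marked(c)}
3. move(e,d)  →  {at(d,b), at(d,c), at(d,e), at(e,f), at(f,b), marked(b), marked(c), marked(e)}
optimal plan length = 3; 3 > 1

No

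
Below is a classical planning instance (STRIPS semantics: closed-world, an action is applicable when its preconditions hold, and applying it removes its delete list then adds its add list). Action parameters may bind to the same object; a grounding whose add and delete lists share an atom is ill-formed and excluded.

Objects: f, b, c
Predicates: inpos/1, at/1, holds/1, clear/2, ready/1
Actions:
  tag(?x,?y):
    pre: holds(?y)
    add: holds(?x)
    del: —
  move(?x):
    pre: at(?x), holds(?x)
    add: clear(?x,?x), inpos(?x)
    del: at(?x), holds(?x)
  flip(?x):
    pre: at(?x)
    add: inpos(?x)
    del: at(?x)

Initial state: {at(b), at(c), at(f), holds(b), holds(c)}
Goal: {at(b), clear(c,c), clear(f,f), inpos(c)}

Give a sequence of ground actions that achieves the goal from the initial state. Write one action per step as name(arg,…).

tag(f,b); move(f); move(c)

1. tag(f,b)  →  {at(b), at(c), at(f), holds(b), holds(c), holds(f)}
2. move(f)  →  {at(b), at(c), clear(f,f), holds(b), holds(c), inpos(f)}
3. move(c)  →  {at(b), clear(c,c), clear(f,f), holds(b), inpos(c), inpos(f)}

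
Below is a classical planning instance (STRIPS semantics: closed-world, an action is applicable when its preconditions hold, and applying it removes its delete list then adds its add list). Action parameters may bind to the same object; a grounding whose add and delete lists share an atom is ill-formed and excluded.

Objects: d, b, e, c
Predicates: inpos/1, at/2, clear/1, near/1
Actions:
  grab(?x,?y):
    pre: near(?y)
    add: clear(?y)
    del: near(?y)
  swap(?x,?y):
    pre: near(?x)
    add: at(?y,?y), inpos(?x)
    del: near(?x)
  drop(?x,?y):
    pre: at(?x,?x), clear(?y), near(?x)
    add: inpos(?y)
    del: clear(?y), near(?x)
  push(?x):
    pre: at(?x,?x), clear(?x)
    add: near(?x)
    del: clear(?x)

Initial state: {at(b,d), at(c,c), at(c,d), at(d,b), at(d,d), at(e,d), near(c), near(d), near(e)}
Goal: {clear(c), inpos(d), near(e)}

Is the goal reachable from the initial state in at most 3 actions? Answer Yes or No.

1. grab(d,c)  →  {at(b,d), at(c,c), at(c,d), at(d,b), at(d,d), at(e,d), clear(c), near(d), near(e)}
2. swap(d,d)  →  {at(b,d), at(c,c), at(c,d), at(d,b), at(d,d), at(e,d), clear(c), inpos(d), near(e)}
optimal plan length = 2; 2 ≤ 3

Yes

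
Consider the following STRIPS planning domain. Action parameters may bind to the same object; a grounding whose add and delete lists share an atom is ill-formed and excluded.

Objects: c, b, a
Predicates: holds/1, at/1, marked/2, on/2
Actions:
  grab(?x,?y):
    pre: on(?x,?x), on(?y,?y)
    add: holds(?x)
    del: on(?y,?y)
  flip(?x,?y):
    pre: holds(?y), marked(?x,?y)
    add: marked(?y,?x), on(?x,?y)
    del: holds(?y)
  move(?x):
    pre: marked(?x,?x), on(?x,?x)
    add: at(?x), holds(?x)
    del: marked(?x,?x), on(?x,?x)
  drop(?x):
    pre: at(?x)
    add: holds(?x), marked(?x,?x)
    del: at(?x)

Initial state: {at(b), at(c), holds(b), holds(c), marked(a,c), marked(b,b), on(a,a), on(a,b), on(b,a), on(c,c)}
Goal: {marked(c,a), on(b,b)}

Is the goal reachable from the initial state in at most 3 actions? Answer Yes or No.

Yes

1. flip(b,b)  →  {at(b), at(c), holds(c), marked(a,c), marked(b,b), on(a,a), on(a,b), on(b,a), on(b,b), on(c,c)}
2. flip(a,c)  →  {at(b), at(c), marked(a,c), marked(b,b), marked(c,a), on(a,a), on(a,b), on(a,c), on(b,a), on(b,b), on(c,c)}
optimal plan length = 2; 2 ≤ 3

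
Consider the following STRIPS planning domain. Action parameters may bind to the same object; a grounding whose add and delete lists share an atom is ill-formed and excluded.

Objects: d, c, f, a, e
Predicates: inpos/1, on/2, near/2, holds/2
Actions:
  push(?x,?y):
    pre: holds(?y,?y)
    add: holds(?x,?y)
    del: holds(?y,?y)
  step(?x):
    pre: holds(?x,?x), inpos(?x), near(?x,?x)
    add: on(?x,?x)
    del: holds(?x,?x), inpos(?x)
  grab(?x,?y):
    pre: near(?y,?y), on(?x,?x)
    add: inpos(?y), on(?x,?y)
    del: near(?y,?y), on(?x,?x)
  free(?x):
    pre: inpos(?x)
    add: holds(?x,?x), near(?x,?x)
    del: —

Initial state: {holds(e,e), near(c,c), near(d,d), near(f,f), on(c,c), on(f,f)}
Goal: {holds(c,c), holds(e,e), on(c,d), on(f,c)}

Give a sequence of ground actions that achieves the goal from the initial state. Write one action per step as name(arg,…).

grab(c,d); grab(f,c); free(c)

1. grab(c,d)  →  {holds(e,e), inpos(d), near(c,c), near(f,f), on(c,d), on(f,f)}
2. grab(f,c)  →  {holds(e,e), inpos(c), inpos(d), near(f,f), on(c,d), on(f,c)}
3. free(c)  →  {holds(c,c), holds(e,e), inpos(c), inpos(d), near(c,c), near(f,f), on(c,d), on(f,c)}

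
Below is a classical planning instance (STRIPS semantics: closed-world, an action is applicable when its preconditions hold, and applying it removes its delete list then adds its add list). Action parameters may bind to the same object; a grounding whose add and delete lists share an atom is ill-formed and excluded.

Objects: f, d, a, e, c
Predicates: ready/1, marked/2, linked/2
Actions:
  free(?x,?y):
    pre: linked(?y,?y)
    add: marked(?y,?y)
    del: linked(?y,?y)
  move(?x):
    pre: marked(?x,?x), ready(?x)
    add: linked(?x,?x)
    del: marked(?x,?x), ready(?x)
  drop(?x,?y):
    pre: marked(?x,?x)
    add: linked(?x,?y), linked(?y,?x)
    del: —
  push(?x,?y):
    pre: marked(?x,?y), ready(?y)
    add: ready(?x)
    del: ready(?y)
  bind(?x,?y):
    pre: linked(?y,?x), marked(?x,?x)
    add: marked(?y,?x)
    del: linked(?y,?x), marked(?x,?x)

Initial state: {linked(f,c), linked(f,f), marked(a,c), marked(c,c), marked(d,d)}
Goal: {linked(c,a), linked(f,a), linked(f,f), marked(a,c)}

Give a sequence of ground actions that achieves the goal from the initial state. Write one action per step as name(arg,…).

free(f,f); drop(f,f); drop(f,a); drop(c,a)

1. free(f,f)  →  {linked(f,c), marked(a,c), marked(c,c), marked(d,d), marked(f,f)}
2. drop(f,f)  →  {linked(f,c), linked(f,f), marked(a,c), marked(c,c), marked(d,d), marked(f,f)}
3. drop(f,a)  →  {linked(a,f), linked(f,a), linked(f,c), linked(f,f), marked(a,c), marked(c,c), marked(d,d), marked(f,f)}
4. drop(c,a)  →  {linked(a,c), linked(a,f), linked(c,a), linked(f,a), linked(f,c), linked(f,f), marked(a,c), marked(c,c), marked(d,d), marked(f,f)}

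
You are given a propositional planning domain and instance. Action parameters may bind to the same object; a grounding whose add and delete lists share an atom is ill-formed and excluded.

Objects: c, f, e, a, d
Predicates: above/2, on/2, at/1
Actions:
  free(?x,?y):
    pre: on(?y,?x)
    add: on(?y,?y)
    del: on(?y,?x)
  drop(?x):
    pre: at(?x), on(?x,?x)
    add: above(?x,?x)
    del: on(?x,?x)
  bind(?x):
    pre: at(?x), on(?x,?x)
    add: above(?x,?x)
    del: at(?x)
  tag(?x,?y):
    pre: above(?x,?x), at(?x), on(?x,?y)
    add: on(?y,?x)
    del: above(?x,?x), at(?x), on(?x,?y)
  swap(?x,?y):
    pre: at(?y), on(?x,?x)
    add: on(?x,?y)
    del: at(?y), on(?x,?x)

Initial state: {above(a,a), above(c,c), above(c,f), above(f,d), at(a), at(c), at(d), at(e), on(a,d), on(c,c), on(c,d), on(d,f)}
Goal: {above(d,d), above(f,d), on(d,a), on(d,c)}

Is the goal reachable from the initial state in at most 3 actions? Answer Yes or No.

1. free(f,d)  →  {above(a,a), above(c,c), above(c,f), above(f,d), at(a), at(c), at(d), at(e), on(a,d), on(c,c), on(c,d), on(d,d)}
2. drop(d)  →  {above(a,a), above(c,c), above(c,f), above(d,d), above(f,d), at(a), at(c), at(d), at(e), on(a,d), on(c,c), on(c,d)}
3. tag(c,d)  →  {above(a,a), above(c,f), above(d,d), above(f,d), at(a), at(d), at(e), on(a,d), on(c,c), on(d,c)}
4. tag(a,d)  →  {above(c,f), above(d,d), above(f,d), at(d), at(e), on(c,c), on(d,a), on(d,c)}
optimal plan length = 4; 4 > 3

No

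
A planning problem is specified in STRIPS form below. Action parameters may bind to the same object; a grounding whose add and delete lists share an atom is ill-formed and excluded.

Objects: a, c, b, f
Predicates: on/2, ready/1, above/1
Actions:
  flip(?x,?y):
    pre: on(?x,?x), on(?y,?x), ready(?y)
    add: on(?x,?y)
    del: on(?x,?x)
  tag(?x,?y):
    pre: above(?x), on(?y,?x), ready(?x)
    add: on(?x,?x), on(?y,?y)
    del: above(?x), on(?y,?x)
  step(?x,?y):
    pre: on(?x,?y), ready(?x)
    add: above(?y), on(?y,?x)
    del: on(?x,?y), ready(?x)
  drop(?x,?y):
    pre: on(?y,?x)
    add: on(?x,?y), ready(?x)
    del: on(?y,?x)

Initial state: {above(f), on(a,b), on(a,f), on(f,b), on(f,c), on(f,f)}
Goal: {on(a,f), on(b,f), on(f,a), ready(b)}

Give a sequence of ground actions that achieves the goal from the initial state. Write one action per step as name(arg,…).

drop(b,a); drop(a,b); flip(f,a); drop(b,f)

1. drop(b,a)  →  {above(f), on(a,f), on(b,a), on(f,b), on(f,c), on(f,f), ready(b)}
2. drop(a,b)  →  {above(f), on(a,b), on(a,f), on(f,b), on(f,c), on(f,f), ready(a), ready(b)}
3. flip(f,a)  →  {above(f), on(a,b), on(a,f), on(f,a), on(f,b), on(f,c), ready(a), ready(b)}
4. drop(b,f)  →  {above(f), on(a,b), on(a,f), on(b,f), on(f,a), on(f,c), ready(a), ready(b)}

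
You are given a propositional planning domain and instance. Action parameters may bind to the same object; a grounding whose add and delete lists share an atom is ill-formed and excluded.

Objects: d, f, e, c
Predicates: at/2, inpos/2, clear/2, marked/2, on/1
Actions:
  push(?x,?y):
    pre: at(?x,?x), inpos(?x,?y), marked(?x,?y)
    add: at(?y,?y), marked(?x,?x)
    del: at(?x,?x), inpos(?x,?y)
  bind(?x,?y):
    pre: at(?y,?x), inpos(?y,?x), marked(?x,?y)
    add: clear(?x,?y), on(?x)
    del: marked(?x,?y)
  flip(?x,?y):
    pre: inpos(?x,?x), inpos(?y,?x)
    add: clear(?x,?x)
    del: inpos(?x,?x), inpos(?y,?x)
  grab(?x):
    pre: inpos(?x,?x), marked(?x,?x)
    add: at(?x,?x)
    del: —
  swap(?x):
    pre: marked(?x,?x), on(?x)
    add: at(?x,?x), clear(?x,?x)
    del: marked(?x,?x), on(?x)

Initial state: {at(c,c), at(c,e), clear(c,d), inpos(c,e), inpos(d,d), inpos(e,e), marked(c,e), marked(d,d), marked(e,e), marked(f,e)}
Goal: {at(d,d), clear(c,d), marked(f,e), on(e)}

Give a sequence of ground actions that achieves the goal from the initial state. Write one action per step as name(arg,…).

push(c,e); bind(e,e); grab(d)

1. push(c,e)  →  {at(c,e), at(e,e), clear(c,d), inpos(d,d), inpos(e,e), marked(c,c), marked(c,e), marked(d,d), marked(e,e), marked(f,e)}
2. bind(e,e)  →  {at(c,e), at(e,e), clear(c,d), clear(e,e), inpos(d,d), inpos(e,e), marked(c,c), marked(c,e), marked(d,d), marked(f,e), on(e)}
3. grab(d)  →  {at(c,e), at(d,d), at(e,e), clear(c,d), clear(e,e), inpos(d,d), inpos(e,e), marked(c,c), marked(c,e), marked(d,d), marked(f,e), on(e)}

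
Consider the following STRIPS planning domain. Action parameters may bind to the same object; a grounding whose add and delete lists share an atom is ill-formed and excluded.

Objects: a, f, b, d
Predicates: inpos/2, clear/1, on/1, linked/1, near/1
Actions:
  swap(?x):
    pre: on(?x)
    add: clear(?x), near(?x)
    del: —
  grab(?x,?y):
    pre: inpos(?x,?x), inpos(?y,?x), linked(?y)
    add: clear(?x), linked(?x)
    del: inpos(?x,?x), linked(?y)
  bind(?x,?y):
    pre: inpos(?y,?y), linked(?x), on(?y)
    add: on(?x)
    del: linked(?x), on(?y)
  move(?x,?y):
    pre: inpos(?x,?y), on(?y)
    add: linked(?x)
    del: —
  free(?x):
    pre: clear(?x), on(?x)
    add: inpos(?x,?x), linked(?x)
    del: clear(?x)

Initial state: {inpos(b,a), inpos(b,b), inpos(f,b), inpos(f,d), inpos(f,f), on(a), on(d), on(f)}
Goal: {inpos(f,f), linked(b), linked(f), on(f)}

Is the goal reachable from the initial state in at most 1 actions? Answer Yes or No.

1. move(f,f)  →  {inpos(b,a), inpos(b,b), inpos(f,b), inpos(f,d), inpos(f,f), linked(f), on(a), on(d), on(f)}
2. move(b,a)  →  {inpos(b,a), inpos(b,b), inpos(f,b), inpos(f,d), inpos(f,f), linked(b), linked(f), on(a), on(d), on(f)}
optimal plan length = 2; 2 > 1

No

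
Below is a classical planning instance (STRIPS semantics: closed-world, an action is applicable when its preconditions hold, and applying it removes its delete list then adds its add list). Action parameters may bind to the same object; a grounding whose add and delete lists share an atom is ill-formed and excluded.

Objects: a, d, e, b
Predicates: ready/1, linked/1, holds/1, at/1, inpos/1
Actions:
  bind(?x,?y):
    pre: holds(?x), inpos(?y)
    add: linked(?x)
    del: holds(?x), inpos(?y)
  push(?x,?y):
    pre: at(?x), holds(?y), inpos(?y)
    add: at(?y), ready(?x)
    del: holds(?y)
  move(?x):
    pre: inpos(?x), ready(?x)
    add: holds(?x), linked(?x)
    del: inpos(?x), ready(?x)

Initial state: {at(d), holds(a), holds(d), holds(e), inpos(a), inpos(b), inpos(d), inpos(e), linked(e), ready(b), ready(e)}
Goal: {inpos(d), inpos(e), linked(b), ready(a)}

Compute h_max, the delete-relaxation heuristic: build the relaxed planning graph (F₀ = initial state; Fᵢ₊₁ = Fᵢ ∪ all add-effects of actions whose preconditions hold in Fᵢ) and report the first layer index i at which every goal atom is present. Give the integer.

F0 = init (11 atoms)
F1 = F0 ∪ {at(a), at(e), holds(b), linked(a), linked(b), linked(d), ready(d)}  (18 atoms)
F2 = F1 ∪ {at(b), ready(a)}  (20 atoms)
goal ⊆ F2  ⇒  h_max = 2

2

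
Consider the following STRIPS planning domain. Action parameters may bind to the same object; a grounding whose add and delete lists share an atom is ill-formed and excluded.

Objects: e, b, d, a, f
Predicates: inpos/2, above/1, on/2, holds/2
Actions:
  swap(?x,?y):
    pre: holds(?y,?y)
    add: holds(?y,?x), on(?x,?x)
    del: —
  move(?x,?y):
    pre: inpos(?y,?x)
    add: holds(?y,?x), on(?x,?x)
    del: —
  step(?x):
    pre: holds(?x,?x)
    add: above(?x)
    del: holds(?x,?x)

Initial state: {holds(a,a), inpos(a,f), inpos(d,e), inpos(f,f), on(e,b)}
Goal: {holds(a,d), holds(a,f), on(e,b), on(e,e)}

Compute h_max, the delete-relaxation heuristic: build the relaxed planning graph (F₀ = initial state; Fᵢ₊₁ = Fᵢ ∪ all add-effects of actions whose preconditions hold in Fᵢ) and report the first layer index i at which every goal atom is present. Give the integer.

1

F0 = init (5 atoms)
F1 = F0 ∪ {above(a), holds(a,b), holds(a,d), holds(a,e), holds(a,f), holds(d,e), holds(f,f), on(a,a), on(b,b), on(d,d), on(e,e), on(f,f)}  (17 atoms)
goal ⊆ F1  ⇒  h_max = 1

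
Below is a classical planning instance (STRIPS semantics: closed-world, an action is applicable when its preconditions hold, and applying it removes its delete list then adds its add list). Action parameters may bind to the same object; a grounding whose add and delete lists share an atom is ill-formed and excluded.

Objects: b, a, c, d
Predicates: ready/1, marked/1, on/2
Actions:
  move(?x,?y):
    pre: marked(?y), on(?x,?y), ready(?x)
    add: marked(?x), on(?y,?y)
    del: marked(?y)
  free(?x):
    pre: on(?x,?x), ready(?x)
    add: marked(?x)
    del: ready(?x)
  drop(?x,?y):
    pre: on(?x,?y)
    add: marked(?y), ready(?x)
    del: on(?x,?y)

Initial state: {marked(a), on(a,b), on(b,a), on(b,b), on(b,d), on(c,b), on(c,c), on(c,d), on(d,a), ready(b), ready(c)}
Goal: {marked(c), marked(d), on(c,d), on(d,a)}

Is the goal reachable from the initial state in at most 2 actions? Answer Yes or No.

1. free(c)  →  {marked(a), marked(c), on(a,b), on(b,a), on(b,b), on(b,d), on(c,b), on(c,c), on(c,d), on(d,a), ready(b)}
2. drop(b,d)  →  {marked(a), marked(c), marked(d), on(a,b), on(b,a), on(b,b), on(c,b), on(c,c), on(c,d), on(d,a), ready(b)}
optimal plan length = 2; 2 ≤ 2

Yes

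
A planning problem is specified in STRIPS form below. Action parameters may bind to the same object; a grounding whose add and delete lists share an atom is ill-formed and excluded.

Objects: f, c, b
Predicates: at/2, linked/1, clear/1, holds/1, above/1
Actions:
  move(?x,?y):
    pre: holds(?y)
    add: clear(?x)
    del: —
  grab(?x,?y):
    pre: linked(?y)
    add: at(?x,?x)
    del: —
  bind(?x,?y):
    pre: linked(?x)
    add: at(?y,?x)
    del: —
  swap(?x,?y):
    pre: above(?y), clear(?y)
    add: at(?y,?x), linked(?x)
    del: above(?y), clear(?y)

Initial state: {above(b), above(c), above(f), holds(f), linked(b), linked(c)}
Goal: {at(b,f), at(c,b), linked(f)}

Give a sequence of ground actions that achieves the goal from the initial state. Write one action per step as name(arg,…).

1. move(b,f)  →  {above(b), above(c), above(f), clear(b), holds(f), linked(b), linked(c)}
2. bind(b,c)  →  {above(b), above(c), above(f), at(c,b), clear(b), holds(f), linked(b), linked(c)}
3. swap(f,b)  →  {above(c), above(f), at(b,f), at(c,b), holds(f), linked(b), linked(c), linked(f)}

move(b,f); bind(b,c); swap(f,b)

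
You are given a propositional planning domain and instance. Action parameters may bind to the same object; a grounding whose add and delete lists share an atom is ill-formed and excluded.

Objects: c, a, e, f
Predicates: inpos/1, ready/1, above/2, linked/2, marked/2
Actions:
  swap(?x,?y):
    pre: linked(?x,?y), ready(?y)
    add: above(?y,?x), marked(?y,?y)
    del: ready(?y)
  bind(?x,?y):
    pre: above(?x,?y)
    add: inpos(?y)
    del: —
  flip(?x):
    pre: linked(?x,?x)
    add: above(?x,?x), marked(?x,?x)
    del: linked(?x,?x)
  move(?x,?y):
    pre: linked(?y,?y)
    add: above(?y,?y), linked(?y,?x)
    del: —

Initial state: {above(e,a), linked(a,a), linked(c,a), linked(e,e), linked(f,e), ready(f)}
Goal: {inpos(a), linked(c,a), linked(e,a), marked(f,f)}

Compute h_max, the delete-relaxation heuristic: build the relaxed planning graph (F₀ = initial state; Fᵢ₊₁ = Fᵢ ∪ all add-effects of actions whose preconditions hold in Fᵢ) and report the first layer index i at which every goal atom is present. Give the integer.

F0 = init (6 atoms)
F1 = F0 ∪ {above(a,a), above(e,e), inpos(a), linked(a,c), linked(a,e), linked(a,f), linked(e,a), linked(e,c), linked(e,f), marked(a,a), marked(e,e)}  (17 atoms)
F2 = F1 ∪ {above(f,a), above(f,e), inpos(e), marked(f,f)}  (21 atoms)
goal ⊆ F2  ⇒  h_max = 2

2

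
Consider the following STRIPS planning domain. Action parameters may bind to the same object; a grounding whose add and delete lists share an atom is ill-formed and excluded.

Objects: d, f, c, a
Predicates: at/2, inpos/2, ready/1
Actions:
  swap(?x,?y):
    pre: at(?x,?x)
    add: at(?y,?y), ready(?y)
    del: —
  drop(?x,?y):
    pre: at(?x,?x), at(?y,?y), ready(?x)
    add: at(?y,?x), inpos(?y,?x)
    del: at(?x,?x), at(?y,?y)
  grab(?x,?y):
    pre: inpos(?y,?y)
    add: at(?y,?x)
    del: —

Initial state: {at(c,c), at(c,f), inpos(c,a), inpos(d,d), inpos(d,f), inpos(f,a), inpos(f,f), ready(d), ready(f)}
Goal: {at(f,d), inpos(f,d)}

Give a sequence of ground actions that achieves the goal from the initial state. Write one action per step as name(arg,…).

swap(c,d); swap(d,f); drop(d,f)

1. swap(c,d)  →  {at(c,c), at(c,f), at(d,d), inpos(c,a), inpos(d,d), inpos(d,f), inpos(f,a), inpos(f,f), ready(d), ready(f)}
2. swap(d,f)  →  {at(c,c), at(c,f), at(d,d), at(f,f), inpos(c,a), inpos(d,d), inpos(d,f), inpos(f,a), inpos(f,f), ready(d), ready(f)}
3. drop(d,f)  →  {at(c,c), at(c,f), at(f,d), inpos(c,a), inpos(d,d), inpos(d,f), inpos(f,a), inpos(f,d), inpos(f,f), ready(d), ready(f)}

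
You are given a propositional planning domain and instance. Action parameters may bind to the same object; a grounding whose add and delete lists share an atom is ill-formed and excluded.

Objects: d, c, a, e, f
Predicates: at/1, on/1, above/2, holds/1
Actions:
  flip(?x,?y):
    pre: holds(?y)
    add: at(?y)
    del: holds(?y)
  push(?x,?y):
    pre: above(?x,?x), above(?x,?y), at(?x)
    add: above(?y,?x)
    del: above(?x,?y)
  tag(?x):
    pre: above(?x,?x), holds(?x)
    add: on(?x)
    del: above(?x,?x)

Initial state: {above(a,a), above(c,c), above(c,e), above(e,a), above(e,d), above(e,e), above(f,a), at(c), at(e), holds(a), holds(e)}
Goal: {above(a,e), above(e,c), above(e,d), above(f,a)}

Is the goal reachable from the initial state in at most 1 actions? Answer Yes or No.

1. push(c,e)  →  {above(a,a), above(c,c), above(e,a), above(e,c), above(e,d), above(e,e), above(f,a), at(c), at(e), holds(a), holds(e)}
2. push(e,a)  →  {above(a,a), above(a,e), above(c,c), above(e,c), above(e,d), above(e,e), above(f,a), at(c), at(e), holds(a), holds(e)}
optimal plan length = 2; 2 > 1

No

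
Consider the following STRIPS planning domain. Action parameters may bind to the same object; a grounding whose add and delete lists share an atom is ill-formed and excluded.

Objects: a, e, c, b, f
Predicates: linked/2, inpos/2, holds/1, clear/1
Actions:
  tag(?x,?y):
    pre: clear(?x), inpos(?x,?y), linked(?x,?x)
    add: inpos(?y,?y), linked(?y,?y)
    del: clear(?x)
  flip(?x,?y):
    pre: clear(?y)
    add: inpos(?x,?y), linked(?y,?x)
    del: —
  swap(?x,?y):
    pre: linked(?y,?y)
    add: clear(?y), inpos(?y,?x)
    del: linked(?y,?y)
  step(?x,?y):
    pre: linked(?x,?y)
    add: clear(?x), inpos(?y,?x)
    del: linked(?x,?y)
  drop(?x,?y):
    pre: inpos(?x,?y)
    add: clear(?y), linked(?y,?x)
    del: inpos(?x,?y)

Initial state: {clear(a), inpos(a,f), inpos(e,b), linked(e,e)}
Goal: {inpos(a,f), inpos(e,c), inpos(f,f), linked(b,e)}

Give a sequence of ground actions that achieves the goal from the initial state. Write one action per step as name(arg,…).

flip(a,a); tag(a,f); swap(c,e); drop(e,b)

1. flip(a,a)  →  {clear(a), inpos(a,a), inpos(a,f), inpos(e,b), linked(a,a), linked(e,e)}
2. tag(a,f)  →  {inpos(a,a), inpos(a,f), inpos(e,b), inpos(f,f), linked(a,a), linked(e,e), linked(f,f)}
3. swap(c,e)  →  {clear(e), inpos(a,a), inpos(a,f), inpos(e,b), inpos(e,c), inpos(f,f), linked(a,a), linked(f,f)}
4. drop(e,b)  →  {clear(b), clear(e), inpos(a,a), inpos(a,f), inpos(e,c), inpos(f,f), linked(a,a), linked(b,e), linked(f,f)}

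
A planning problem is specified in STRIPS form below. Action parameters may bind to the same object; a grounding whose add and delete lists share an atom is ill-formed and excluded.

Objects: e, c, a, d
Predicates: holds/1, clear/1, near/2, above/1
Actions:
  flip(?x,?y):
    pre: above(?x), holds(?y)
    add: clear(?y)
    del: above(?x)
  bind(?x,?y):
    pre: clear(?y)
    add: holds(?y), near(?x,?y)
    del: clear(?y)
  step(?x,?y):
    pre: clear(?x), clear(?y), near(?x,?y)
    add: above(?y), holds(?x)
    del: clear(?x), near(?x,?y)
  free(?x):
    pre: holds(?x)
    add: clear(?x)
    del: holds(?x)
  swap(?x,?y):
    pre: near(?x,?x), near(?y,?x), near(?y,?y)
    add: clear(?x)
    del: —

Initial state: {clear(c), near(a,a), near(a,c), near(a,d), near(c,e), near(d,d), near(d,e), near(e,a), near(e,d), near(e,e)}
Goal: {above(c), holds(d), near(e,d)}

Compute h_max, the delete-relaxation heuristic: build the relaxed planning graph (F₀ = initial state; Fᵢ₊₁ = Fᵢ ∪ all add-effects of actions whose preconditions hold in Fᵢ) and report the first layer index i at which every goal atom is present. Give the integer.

2

F0 = init (10 atoms)
F1 = F0 ∪ {clear(a), clear(d), clear(e), holds(c), near(c,c), near(d,c), near(e,c)}  (17 atoms)
F2 = F1 ∪ {above(a), above(c), above(d), above(e), holds(a), holds(d), holds(e), near(a,e), near(c,a), near(c,d), near(d,a)}  (28 atoms)
goal ⊆ F2  ⇒  h_max = 2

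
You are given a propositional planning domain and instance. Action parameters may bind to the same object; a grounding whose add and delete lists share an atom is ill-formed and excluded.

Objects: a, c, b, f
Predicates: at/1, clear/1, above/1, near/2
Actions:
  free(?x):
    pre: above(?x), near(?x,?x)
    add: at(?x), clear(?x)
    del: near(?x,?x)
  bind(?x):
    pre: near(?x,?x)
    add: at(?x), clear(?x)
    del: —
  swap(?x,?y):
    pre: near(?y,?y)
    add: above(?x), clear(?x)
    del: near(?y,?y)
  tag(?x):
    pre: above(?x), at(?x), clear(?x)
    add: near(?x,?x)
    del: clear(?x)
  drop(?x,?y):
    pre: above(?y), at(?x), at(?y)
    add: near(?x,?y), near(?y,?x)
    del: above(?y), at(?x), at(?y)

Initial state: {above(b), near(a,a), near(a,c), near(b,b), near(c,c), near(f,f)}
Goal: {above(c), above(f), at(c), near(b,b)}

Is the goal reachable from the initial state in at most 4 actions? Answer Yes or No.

1. bind(c)  →  {above(b), at(c), clear(c), near(a,a), near(a,c), near(b,b), near(c,c), near(f,f)}
2. swap(c,a)  →  {above(b), above(c), at(c), clear(c), near(a,c), near(b,b), near(c,c), near(f,f)}
3. swap(f,c)  →  {above(b), above(c), above(f), at(c), clear(c), clear(f), near(a,c), near(b,b), near(f,f)}
optimal plan length = 3; 3 ≤ 4

Yes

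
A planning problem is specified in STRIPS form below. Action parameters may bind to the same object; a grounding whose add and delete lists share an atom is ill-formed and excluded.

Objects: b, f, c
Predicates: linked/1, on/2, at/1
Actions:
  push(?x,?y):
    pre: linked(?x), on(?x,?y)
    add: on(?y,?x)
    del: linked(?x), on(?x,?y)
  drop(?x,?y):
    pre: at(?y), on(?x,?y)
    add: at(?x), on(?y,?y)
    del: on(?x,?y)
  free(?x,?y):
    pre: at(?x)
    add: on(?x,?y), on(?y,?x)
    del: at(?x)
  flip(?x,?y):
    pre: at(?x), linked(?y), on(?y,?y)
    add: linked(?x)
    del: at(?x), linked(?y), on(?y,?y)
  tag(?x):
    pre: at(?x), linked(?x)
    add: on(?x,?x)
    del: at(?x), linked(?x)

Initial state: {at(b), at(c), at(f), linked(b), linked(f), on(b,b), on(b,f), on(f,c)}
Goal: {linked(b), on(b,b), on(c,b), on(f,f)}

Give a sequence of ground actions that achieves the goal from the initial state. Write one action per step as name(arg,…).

drop(b,f); free(b,c)

1. drop(b,f)  →  {at(b), at(c), at(f), linked(b), linked(f), on(b,b), on(f,c), on(f,f)}
2. free(b,c)  →  {at(c), at(f), linked(b), linked(f), on(b,b), on(b,c), on(c,b), on(f,c), on(f,f)}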